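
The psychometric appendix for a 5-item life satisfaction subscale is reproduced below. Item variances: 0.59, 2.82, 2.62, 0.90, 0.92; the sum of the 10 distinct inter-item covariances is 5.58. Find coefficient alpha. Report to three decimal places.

α = 0.734

sum of item variances = 0.59 + 2.82 + 2.62 + 0.90 + 0.92 = 7.85
Sum of distinct covariances = 5.58
Var(T) = sum of item variances + 2·Σcov = 7.85 + 2 × 5.58 = 19.01
α = (5/4)·(1 − 7.85/19.01) = 0.734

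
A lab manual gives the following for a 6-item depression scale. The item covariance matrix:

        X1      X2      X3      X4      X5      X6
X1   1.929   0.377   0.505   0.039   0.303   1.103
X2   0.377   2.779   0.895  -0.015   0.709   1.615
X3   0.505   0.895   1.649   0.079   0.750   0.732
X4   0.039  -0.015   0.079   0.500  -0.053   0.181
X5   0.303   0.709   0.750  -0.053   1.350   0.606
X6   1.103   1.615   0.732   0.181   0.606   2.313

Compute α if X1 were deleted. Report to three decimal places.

α = 0.702

Remaining items: X2, X3, X4, X5, X6 (k = 5).
sum of item variances = 2.779 + 1.649 + 0.500 + 1.350 + 2.313 = 8.591
total variance = 8.591 + 2 × 5.499 = 19.589
α (item deleted) = (5/4)·(1 − 8.591/19.589) = 0.702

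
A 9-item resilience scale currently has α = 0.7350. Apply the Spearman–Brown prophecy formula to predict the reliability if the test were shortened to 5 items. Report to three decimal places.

Length factor m = 5/9 = 0.5556
α' = m·α / (1 − (1−m)·α)
   = 5/9 × 0.7350 / (1 − (1 − 5/9) × 0.7350)
   = 0.4083 / 0.6733 = 0.606

predicted reliability = 0.606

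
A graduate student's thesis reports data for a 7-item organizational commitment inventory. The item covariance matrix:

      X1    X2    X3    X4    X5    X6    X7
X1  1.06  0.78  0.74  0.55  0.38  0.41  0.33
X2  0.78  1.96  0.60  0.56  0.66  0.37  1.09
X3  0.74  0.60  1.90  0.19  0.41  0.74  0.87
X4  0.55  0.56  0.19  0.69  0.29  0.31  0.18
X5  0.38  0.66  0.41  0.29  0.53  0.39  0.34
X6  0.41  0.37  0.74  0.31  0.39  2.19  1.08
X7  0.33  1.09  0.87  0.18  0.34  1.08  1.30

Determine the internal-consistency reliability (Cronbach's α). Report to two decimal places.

sum of item variances = 1.06 + 1.96 + 1.90 + 0.69 + 0.53 + 2.19 + 1.30 = 9.63
Sum of the distinct covariances = 11.27
total variance = 9.63 + 2 × 11.27 = 32.17
α = (k/(k−1))·(1 − sum of item variances/total variance) = (7/6)·(1 − 9.63/32.17) = 0.82

α = 0.82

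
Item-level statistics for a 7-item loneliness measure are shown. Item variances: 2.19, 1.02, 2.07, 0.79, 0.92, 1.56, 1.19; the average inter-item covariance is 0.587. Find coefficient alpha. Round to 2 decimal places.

α = 0.84

ΣVar(i) = 2.19 + 1.02 + 2.07 + 0.79 + 0.92 + 1.56 + 1.19 = 9.74
Sum of the 21 distinct covariances = 21 × 0.587 = 12.327
σ²_T = ΣVar(i) + 2·Σcov = 9.74 + 2 × 12.327 = 34.394
α = (7/6)·(1 − 9.74/34.394) = 0.84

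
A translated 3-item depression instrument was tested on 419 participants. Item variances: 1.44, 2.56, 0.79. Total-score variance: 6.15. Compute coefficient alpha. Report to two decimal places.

Σσ²ᵢ = 1.44 + 2.56 + 0.79 = 4.79
α = (k/(k−1))·(1 − Σσ²ᵢ/Var(T)) = (3/2)·(1 − 4.79/6.15) = 0.33

α = 0.33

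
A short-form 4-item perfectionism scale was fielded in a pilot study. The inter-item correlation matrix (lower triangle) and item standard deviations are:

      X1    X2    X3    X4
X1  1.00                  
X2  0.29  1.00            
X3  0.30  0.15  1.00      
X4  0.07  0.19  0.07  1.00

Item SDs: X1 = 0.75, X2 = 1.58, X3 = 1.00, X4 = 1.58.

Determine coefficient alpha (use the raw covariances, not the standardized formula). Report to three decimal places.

coefficient alpha = 0.414

Σσ²ᵢ = 0.75² + 1.58² + 1.00² + 1.58² = 6.5553
Covariances σ_ij = r_ij · s_i · s_j:
  σ(X1,X2) = 0.29 × 0.75 × 1.58 = 0.3436
  σ(X1,X3) = 0.30 × 0.75 × 1.00 = 0.2250
  σ(X1,X4) = 0.07 × 0.75 × 1.58 = 0.0830
  σ(X2,X3) = 0.15 × 1.58 × 1.00 = 0.2370
  σ(X2,X4) = 0.19 × 1.58 × 1.58 = 0.4743
  σ(X3,X4) = 0.07 × 1.00 × 1.58 = 0.1106
σ²_T = Σσ²ᵢ + 2·Σσ_ij = 6.5553 + 2 × 1.4735 = 9.5023
α = (4/3)·(1 − 6.5553/9.5023) = 0.414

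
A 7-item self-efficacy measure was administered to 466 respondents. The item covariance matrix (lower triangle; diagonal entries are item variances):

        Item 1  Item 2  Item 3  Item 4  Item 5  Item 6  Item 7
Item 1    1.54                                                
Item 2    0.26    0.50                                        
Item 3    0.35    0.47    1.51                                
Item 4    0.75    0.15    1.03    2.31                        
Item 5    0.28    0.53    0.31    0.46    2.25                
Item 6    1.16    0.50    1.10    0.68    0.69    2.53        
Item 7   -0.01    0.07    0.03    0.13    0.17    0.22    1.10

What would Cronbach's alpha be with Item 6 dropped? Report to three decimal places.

Cronbach's alpha = 0.623

Remaining items: Item 1, Item 2, Item 3, Item 4, Item 5, Item 7 (k = 6).
Σσᵢ² = 1.54 + 0.50 + 1.51 + 2.31 + 2.25 + 1.10 = 9.21
σ²_total = 9.21 + 2 × 4.98 = 19.17
α (item deleted) = (6/5)·(1 − 9.21/19.17) = 0.623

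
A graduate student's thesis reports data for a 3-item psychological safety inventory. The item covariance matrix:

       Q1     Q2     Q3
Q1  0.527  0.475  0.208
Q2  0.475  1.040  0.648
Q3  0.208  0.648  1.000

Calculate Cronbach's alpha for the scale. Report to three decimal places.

Cronbach's alpha = 0.764

ΣVar(i) = 0.527 + 1.040 + 1.000 = 2.567
Σ_{i<j} σ_ij = 1.331
σ²_total = 2.567 + 2 × 1.331 = 5.229
α = (k/(k−1))·(1 − ΣVar(i)/σ²_total) = (3/2)·(1 − 2.567/5.229) = 0.764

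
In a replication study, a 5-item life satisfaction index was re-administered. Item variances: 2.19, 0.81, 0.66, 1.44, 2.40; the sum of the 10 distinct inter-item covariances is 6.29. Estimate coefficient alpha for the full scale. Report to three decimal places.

coefficient alpha = 0.783

sum of item variances = 2.19 + 0.81 + 0.66 + 1.44 + 2.40 = 7.50
Sum of distinct covariances = 6.29
σ²_total = sum of item variances + 2·Σcov = 7.50 + 2 × 6.29 = 20.08
α = (5/4)·(1 − 7.50/20.08) = 0.783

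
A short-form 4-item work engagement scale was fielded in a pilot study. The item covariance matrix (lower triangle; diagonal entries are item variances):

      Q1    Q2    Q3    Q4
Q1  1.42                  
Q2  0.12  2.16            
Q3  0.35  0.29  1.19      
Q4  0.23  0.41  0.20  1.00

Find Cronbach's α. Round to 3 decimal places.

Cronbach's α = 0.476

Σσ²ᵢ = 1.42 + 2.16 + 1.19 + 1.00 = 5.77
Sum of off-diagonal covariances = 1.60
σ²_total = 5.77 + 2 × 1.60 = 8.97
α = (k/(k−1))·(1 − Σσ²ᵢ/σ²_total) = (4/3)·(1 − 5.77/8.97) = 0.476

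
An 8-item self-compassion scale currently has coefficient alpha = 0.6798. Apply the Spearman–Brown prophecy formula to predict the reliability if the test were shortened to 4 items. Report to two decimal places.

predicted reliability = 0.51

Length factor m = 4/8 = 0.5000
α' = m·α / (1 − (1−m)·α)
   = 4/8 × 0.6798 / (1 − (1 − 4/8) × 0.6798)
   = 0.3399 / 0.6601 = 0.51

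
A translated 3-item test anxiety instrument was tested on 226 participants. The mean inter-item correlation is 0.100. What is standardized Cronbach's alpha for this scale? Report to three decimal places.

Standardized α = k·r̄ / (1 + (k−1)·r̄) = 3 × 0.100 / (1 + 2 × 0.100)
  = 0.3000 / 1.2000 = 0.250

α = 0.250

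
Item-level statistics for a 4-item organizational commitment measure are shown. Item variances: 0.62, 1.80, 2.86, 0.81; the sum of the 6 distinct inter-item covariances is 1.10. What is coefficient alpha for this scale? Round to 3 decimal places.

coefficient alpha = 0.354

sum of item variances = 0.62 + 1.80 + 2.86 + 0.81 = 6.09
Sum of distinct covariances = 1.10
Var(T) = sum of item variances + 2·Σcov = 6.09 + 2 × 1.10 = 8.29
α = (4/3)·(1 − 6.09/8.29) = 0.354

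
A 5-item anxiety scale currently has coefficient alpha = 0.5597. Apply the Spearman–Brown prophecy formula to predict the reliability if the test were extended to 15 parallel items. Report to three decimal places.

Length factor m = 15/5 = 3.0000
α' = m·α / (1 + (m−1)·α)
   = 15/5 × 0.5597 / (1 + (15/5 − 1) × 0.5597)
   = 1.6791 / 2.1194 = 0.792

predicted reliability = 0.792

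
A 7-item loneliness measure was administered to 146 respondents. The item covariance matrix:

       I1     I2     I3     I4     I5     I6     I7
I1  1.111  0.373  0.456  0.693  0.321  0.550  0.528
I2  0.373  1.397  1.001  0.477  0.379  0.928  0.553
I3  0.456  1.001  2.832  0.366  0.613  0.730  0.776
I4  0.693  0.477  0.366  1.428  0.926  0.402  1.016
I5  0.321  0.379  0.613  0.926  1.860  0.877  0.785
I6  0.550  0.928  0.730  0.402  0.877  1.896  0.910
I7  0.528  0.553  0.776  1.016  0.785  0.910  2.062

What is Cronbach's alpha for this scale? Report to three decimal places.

sum of item variances = 1.111 + 1.397 + 2.832 + 1.428 + 1.860 + 1.896 + 2.062 = 12.586
Sum of off-diagonal covariances = 13.660
Var(T) = 12.586 + 2 × 13.660 = 39.906
α = (k/(k−1))·(1 − sum of item variances/Var(T)) = (7/6)·(1 − 12.586/39.906) = 0.799

α = 0.799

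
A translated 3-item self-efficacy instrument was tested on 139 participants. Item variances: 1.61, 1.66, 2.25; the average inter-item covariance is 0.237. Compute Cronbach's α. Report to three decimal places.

Cronbach's α = 0.307

sum of item variances = 1.61 + 1.66 + 2.25 = 5.52
Sum of the 3 distinct covariances = 3 × 0.237 = 0.711
σ²_total = sum of item variances + 2·Σcov = 5.52 + 2 × 0.711 = 6.942
α = (3/2)·(1 − 5.52/6.942) = 0.307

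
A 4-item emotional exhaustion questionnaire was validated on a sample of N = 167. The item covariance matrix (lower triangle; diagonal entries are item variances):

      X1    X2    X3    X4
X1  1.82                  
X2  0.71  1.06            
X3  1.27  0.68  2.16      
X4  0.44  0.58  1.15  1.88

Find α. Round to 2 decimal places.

Σσᵢ² = 1.82 + 1.06 + 2.16 + 1.88 = 6.92
Sum of off-diagonal covariances = 4.83
Var(T) = 6.92 + 2 × 4.83 = 16.58
α = (k/(k−1))·(1 − Σσᵢ²/Var(T)) = (4/3)·(1 − 6.92/16.58) = 0.78

α = 0.78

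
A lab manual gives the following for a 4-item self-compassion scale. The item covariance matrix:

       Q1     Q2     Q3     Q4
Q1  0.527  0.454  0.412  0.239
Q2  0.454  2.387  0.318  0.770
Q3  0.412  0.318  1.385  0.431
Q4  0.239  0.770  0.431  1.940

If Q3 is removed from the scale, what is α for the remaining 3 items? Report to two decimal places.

α = 0.56

Remaining items: Q1, Q2, Q4 (k = 3).
sum of item variances = 0.527 + 2.387 + 1.940 = 4.854
σ²_total = 4.854 + 2 × 1.463 = 7.780
α (item deleted) = (3/2)·(1 − 4.854/7.780) = 0.56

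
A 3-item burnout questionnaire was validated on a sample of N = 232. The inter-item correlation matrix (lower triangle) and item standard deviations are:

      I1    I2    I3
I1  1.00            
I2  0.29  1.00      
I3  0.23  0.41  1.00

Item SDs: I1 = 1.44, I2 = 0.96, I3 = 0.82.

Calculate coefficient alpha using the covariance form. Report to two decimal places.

Σσ²ᵢ = 1.44² + 0.96² + 0.82² = 3.6676
Covariances σ_ij = r_ij · s_i · s_j:
  σ(I1,I2) = 0.29 × 1.44 × 0.96 = 0.4009
  σ(I1,I3) = 0.23 × 1.44 × 0.82 = 0.2716
  σ(I2,I3) = 0.41 × 0.96 × 0.82 = 0.3228
σ²_T = Σσ²ᵢ + 2·Σσ_ij = 3.6676 + 2 × 0.9953 = 5.6582
α = (3/2)·(1 − 3.6676/5.6582) = 0.53

coefficient alpha = 0.53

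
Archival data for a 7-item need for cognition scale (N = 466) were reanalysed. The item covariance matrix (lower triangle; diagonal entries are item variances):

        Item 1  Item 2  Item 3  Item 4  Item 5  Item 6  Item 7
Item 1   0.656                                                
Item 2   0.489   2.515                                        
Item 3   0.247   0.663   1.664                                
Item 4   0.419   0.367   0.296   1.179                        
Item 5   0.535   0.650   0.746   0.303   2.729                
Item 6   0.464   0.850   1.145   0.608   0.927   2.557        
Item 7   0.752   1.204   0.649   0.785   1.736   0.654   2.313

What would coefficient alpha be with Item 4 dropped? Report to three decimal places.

Remaining items: Item 1, Item 2, Item 3, Item 5, Item 6, Item 7 (k = 6).
Σσ²ᵢ = 0.656 + 2.515 + 1.664 + 2.729 + 2.557 + 2.313 = 12.434
total variance = 12.434 + 2 × 11.711 = 35.856
α (item deleted) = (6/5)·(1 − 12.434/35.856) = 0.784

α = 0.784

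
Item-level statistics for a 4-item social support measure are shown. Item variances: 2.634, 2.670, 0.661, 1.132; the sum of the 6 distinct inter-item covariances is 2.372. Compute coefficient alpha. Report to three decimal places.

Σσ²ᵢ = 2.634 + 2.670 + 0.661 + 1.132 = 7.097
Sum of distinct covariances = 2.372
Var(T) = Σσ²ᵢ + 2·Σcov = 7.097 + 2 × 2.372 = 11.841
α = (4/3)·(1 − 7.097/11.841) = 0.534

α = 0.534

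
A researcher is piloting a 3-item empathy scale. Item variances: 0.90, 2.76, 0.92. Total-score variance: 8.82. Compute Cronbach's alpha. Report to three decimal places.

Σσ²ᵢ = 0.90 + 2.76 + 0.92 = 4.58
α = (k/(k−1))·(1 − Σσ²ᵢ/σ²_T) = (3/2)·(1 − 4.58/8.82) = 0.721

α = 0.721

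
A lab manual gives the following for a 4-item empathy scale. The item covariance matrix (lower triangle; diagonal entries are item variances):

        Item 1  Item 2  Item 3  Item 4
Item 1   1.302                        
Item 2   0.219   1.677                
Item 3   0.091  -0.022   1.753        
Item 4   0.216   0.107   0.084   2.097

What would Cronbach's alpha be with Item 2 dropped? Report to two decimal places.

Remaining items: Item 1, Item 3, Item 4 (k = 3).
ΣVar(i) = 1.302 + 1.753 + 2.097 = 5.152
σ²_T = 5.152 + 2 × 0.391 = 5.934
α (item deleted) = (3/2)·(1 − 5.152/5.934) = 0.20

α = 0.20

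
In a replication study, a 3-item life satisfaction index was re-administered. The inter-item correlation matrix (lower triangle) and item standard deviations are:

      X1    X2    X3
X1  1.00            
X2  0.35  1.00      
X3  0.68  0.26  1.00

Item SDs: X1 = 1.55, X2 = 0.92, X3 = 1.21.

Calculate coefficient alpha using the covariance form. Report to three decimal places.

α = 0.700

Σσ²ᵢ = 1.55² + 0.92² + 1.21² = 4.7130
Covariances σ_ij = r_ij · s_i · s_j:
  σ(X1,X2) = 0.35 × 1.55 × 0.92 = 0.4991
  σ(X1,X3) = 0.68 × 1.55 × 1.21 = 1.2753
  σ(X2,X3) = 0.26 × 0.92 × 1.21 = 0.2894
σ²_T = Σσ²ᵢ + 2·Σσ_ij = 4.7130 + 2 × 2.0638 = 8.8406
α = (3/2)·(1 − 4.7130/8.8406) = 0.700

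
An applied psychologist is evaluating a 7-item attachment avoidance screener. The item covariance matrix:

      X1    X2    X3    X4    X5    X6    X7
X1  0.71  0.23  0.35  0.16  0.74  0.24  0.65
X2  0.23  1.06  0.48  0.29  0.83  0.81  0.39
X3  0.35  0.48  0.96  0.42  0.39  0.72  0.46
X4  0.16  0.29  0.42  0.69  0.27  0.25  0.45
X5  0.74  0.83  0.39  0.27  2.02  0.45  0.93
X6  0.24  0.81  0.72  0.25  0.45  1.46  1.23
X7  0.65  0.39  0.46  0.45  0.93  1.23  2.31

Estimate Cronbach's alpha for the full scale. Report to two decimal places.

Σσ²ᵢ = 0.71 + 1.06 + 0.96 + 0.69 + 2.02 + 1.46 + 2.31 = 9.21
Sum of off-diagonal covariances = 10.74
σ²_T = 9.21 + 2 × 10.74 = 30.69
α = (k/(k−1))·(1 − Σσ²ᵢ/σ²_T) = (7/6)·(1 − 9.21/30.69) = 0.82

α = 0.82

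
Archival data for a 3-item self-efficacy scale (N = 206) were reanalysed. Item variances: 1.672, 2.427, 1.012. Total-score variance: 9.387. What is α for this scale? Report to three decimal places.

α = 0.683

sum of item variances = 1.672 + 2.427 + 1.012 = 5.111
α = (k/(k−1))·(1 − sum of item variances/σ²_total) = (3/2)·(1 − 5.111/9.387) = 0.683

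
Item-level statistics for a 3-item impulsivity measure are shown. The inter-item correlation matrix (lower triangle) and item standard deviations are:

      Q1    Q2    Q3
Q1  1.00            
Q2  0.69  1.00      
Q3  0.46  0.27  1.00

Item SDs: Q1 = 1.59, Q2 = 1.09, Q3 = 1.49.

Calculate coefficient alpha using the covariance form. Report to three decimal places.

α = 0.718

Σσ²ᵢ = 1.59² + 1.09² + 1.49² = 5.9363
Covariances σ_ij = r_ij · s_i · s_j:
  σ(Q1,Q2) = 0.69 × 1.59 × 1.09 = 1.1958
  σ(Q1,Q3) = 0.46 × 1.59 × 1.49 = 1.0898
  σ(Q2,Q3) = 0.27 × 1.09 × 1.49 = 0.4385
σ²_T = Σσ²ᵢ + 2·Σσ_ij = 5.9363 + 2 × 2.7241 = 11.3845
α = (3/2)·(1 − 5.9363/11.3845) = 0.718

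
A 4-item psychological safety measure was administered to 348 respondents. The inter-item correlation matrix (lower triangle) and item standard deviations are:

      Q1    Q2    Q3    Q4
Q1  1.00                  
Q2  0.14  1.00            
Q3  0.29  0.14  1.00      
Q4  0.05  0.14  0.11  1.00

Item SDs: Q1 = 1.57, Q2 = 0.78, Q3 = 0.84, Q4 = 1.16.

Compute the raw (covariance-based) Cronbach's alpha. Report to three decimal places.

Σσ²ᵢ = 1.57² + 0.78² + 0.84² + 1.16² = 5.1245
Covariances σ_ij = r_ij · s_i · s_j:
  σ(Q1,Q2) = 0.14 × 1.57 × 0.78 = 0.1714
  σ(Q1,Q3) = 0.29 × 1.57 × 0.84 = 0.3825
  σ(Q1,Q4) = 0.05 × 1.57 × 1.16 = 0.0911
  σ(Q2,Q3) = 0.14 × 0.78 × 0.84 = 0.0917
  σ(Q2,Q4) = 0.14 × 0.78 × 1.16 = 0.1267
  σ(Q3,Q4) = 0.11 × 0.84 × 1.16 = 0.1072
σ²_T = Σσ²ᵢ + 2·Σσ_ij = 5.1245 + 2 × 0.9706 = 7.0657
α = (4/3)·(1 − 5.1245/7.0657) = 0.366

Cronbach's alpha = 0.366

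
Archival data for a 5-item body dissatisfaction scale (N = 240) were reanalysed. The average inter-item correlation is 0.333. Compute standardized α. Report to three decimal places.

α = 0.714

Standardized α = k·r̄ / (1 + (k−1)·r̄) = 5 × 0.333 / (1 + 4 × 0.333)
  = 1.6650 / 2.3320 = 0.714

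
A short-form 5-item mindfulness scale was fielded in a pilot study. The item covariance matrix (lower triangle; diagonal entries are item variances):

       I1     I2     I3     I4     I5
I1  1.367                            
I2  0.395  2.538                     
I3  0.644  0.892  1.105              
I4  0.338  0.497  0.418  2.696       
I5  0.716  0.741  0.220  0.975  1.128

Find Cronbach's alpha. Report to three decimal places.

α = 0.711

Σσ²ᵢ = 1.367 + 2.538 + 1.105 + 2.696 + 1.128 = 8.834
Σ_{i<j} σ_ij = 5.836
total variance = 8.834 + 2 × 5.836 = 20.506
α = (k/(k−1))·(1 − Σσ²ᵢ/total variance) = (5/4)·(1 − 8.834/20.506) = 0.711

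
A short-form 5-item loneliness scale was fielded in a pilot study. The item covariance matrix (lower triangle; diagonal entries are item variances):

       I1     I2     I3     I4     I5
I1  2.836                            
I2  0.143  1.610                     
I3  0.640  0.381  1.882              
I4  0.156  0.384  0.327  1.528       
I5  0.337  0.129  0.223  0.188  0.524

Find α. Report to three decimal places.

Σσ²ᵢ = 2.836 + 1.610 + 1.882 + 1.528 + 0.524 = 8.380
Σ_{i<j} σ_ij = 2.908
σ²_total = 8.380 + 2 × 2.908 = 14.196
α = (k/(k−1))·(1 − Σσ²ᵢ/σ²_total) = (5/4)·(1 − 8.380/14.196) = 0.512

α = 0.512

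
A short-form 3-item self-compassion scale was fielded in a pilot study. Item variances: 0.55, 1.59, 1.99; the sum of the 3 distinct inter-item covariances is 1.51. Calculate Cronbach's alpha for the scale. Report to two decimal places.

Σσᵢ² = 0.55 + 1.59 + 1.99 = 4.13
Sum of distinct covariances = 1.51
σ²_T = Σσᵢ² + 2·Σcov = 4.13 + 2 × 1.51 = 7.15
α = (3/2)·(1 − 4.13/7.15) = 0.63

α = 0.63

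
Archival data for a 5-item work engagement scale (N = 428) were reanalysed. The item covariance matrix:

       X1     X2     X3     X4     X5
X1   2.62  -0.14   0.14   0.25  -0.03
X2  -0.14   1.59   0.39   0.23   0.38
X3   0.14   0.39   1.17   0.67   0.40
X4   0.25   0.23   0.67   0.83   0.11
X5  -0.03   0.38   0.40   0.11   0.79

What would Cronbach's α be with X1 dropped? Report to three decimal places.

Remaining items: X2, X3, X4, X5 (k = 4).
ΣVar(i) = 1.59 + 1.17 + 0.83 + 0.79 = 4.38
total variance = 4.38 + 2 × 2.18 = 8.74
α (item deleted) = (4/3)·(1 − 4.38/8.74) = 0.665

Cronbach's α = 0.665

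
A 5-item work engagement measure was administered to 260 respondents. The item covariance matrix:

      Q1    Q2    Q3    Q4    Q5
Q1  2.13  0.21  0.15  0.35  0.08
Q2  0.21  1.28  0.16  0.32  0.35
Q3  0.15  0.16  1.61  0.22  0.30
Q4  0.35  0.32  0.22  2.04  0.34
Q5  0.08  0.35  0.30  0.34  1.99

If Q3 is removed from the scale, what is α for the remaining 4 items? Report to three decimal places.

Remaining items: Q1, Q2, Q4, Q5 (k = 4).
ΣVar(i) = 2.13 + 1.28 + 2.04 + 1.99 = 7.44
σ²_total = 7.44 + 2 × 1.65 = 10.74
α (item deleted) = (4/3)·(1 − 7.44/10.74) = 0.410

α = 0.410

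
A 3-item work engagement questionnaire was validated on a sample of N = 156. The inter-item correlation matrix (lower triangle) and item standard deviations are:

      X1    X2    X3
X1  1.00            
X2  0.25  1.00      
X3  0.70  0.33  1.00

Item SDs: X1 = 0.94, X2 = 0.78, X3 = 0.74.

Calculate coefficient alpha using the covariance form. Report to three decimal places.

α = 0.687

Σσ²ᵢ = 0.94² + 0.78² + 0.74² = 2.0396
Covariances σ_ij = r_ij · s_i · s_j:
  σ(X1,X2) = 0.25 × 0.94 × 0.78 = 0.1833
  σ(X1,X3) = 0.70 × 0.94 × 0.74 = 0.4869
  σ(X2,X3) = 0.33 × 0.78 × 0.74 = 0.1905
σ²_T = Σσ²ᵢ + 2·Σσ_ij = 2.0396 + 2 × 0.8607 = 3.7610
α = (3/2)·(1 − 2.0396/3.7610) = 0.687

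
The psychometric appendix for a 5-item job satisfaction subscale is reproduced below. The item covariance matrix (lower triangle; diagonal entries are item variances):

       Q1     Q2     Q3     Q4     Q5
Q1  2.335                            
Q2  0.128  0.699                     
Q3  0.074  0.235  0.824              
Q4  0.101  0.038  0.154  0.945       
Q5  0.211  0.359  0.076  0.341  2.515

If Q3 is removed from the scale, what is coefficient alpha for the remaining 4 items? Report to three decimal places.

Remaining items: Q1, Q2, Q4, Q5 (k = 4).
Σσ²ᵢ = 2.335 + 0.699 + 0.945 + 2.515 = 6.494
total variance = 6.494 + 2 × 1.178 = 8.850
α (item deleted) = (4/3)·(1 − 6.494/8.850) = 0.355

α = 0.355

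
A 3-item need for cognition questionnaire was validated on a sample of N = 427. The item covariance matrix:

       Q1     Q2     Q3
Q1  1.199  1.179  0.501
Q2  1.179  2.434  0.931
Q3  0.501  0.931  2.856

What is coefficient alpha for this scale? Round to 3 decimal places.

ΣVar(i) = 1.199 + 2.434 + 2.856 = 6.489
Sum of the distinct covariances = 2.611
σ²_total = 6.489 + 2 × 2.611 = 11.711
α = (k/(k−1))·(1 − ΣVar(i)/σ²_total) = (3/2)·(1 − 6.489/11.711) = 0.669

coefficient alpha = 0.669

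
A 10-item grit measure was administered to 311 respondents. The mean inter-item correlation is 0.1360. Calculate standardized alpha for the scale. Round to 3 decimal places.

α = 0.612

Standardized α = k·r̄ / (1 + (k−1)·r̄) = 10 × 0.1360 / (1 + 9 × 0.1360)
  = 1.3600 / 2.2240 = 0.612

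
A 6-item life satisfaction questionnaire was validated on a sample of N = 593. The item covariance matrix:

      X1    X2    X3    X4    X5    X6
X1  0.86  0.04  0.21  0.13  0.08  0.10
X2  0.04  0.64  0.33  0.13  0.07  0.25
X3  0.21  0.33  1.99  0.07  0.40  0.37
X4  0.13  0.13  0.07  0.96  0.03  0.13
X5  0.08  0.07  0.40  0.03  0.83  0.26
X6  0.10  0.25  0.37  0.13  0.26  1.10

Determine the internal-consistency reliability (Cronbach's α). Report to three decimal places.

Σσ²ᵢ = 0.86 + 0.64 + 1.99 + 0.96 + 0.83 + 1.10 = 6.38
Σ_{i<j} σ_ij = 2.60
σ²_T = 6.38 + 2 × 2.60 = 11.58
α = (k/(k−1))·(1 − Σσ²ᵢ/σ²_T) = (6/5)·(1 − 6.38/11.58) = 0.539

Cronbach's α = 0.539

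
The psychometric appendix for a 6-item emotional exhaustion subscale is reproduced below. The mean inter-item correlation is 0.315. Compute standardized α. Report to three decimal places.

α = 0.734

Standardized α = k·r̄ / (1 + (k−1)·r̄) = 6 × 0.315 / (1 + 5 × 0.315)
  = 1.8900 / 2.5750 = 0.734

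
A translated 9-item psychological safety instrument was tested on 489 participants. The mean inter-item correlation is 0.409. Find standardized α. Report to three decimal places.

standardized α = 0.862

Standardized α = k·r̄ / (1 + (k−1)·r̄) = 9 × 0.409 / (1 + 8 × 0.409)
  = 3.6810 / 4.2720 = 0.862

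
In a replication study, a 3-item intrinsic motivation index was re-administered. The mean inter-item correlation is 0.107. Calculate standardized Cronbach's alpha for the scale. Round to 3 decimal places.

Standardized α = k·r̄ / (1 + (k−1)·r̄) = 3 × 0.107 / (1 + 2 × 0.107)
  = 0.3210 / 1.2140 = 0.264

standardized Cronbach's alpha = 0.264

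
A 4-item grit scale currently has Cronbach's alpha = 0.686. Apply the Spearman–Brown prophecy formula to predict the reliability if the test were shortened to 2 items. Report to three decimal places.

predicted reliability = 0.522

Length factor m = 2/4 = 0.5000
α' = m·α / (1 − (1−m)·α)
   = 2/4 × 0.686 / (1 − (1 − 2/4) × 0.686)
   = 0.3430 / 0.6570 = 0.522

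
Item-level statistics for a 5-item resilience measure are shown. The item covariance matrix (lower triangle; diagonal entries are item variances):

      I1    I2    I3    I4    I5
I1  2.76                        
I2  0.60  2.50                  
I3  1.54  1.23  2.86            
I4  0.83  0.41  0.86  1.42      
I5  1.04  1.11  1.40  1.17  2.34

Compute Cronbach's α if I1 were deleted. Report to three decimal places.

α = 0.767

Remaining items: I2, I3, I4, I5 (k = 4).
ΣVar(i) = 2.50 + 2.86 + 1.42 + 2.34 = 9.12
σ²_total = 9.12 + 2 × 6.18 = 21.48
α (item deleted) = (4/3)·(1 − 9.12/21.48) = 0.767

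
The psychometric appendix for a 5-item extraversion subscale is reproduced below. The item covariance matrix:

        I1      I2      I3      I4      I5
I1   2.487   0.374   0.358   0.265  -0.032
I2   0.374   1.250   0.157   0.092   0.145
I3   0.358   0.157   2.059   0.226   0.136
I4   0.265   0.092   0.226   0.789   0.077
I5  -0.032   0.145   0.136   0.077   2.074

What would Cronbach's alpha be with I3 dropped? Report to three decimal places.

Remaining items: I1, I2, I4, I5 (k = 4).
sum of item variances = 2.487 + 1.250 + 0.789 + 2.074 = 6.600
Var(T) = 6.600 + 2 × 0.921 = 8.442
α (item deleted) = (4/3)·(1 − 6.600/8.442) = 0.291

α = 0.291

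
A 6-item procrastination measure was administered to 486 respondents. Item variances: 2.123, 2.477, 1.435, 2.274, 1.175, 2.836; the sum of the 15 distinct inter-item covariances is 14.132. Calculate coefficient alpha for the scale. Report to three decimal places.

Σσ²ᵢ = 2.123 + 2.477 + 1.435 + 2.274 + 1.175 + 2.836 = 12.320
Sum of distinct covariances = 14.132
σ²_T = Σσ²ᵢ + 2·Σcov = 12.320 + 2 × 14.132 = 40.584
α = (6/5)·(1 − 12.320/40.584) = 0.836

α = 0.836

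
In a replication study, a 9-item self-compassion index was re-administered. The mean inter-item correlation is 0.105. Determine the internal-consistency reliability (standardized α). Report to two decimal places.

α = 0.51

Standardized α = k·r̄ / (1 + (k−1)·r̄) = 9 × 0.105 / (1 + 8 × 0.105)
  = 0.9450 / 1.8400 = 0.51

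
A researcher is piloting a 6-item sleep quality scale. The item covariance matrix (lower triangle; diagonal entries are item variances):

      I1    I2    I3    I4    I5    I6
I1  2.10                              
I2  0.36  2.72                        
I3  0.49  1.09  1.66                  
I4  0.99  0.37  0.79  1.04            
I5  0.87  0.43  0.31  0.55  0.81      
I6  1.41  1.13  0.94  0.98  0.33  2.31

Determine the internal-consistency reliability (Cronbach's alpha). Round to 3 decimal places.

α = 0.810

Σσ²ᵢ = 2.10 + 2.72 + 1.66 + 1.04 + 0.81 + 2.31 = 10.64
Sum of the distinct covariances = 11.04
σ²_T = 10.64 + 2 × 11.04 = 32.72
α = (k/(k−1))·(1 − Σσ²ᵢ/σ²_T) = (6/5)·(1 − 10.64/32.72) = 0.810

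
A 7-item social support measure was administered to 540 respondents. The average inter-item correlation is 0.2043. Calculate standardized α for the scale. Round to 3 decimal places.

standardized α = 0.643

Standardized α = k·r̄ / (1 + (k−1)·r̄) = 7 × 0.2043 / (1 + 6 × 0.2043)
  = 1.4301 / 2.2258 = 0.643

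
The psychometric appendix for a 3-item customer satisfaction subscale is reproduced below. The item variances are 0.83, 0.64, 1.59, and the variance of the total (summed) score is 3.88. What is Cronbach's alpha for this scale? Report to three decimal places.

sum of item variances = 0.83 + 0.64 + 1.59 = 3.06
α = (k/(k−1))·(1 − sum of item variances/σ²_total) = (3/2)·(1 − 3.06/3.88) = 0.317

α = 0.317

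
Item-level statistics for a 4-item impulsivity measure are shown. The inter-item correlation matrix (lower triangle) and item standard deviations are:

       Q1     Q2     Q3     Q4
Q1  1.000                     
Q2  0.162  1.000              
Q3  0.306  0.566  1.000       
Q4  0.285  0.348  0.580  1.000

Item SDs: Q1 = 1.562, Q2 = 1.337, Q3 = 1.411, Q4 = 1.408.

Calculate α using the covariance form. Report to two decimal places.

Σσ²ᵢ = 1.562² + 1.337² + 1.411² + 1.408² = 8.2008
Covariances σ_ij = r_ij · s_i · s_j:
  σ(Q1,Q2) = 0.162 × 1.562 × 1.337 = 0.3383
  σ(Q1,Q3) = 0.306 × 1.562 × 1.411 = 0.6744
  σ(Q1,Q4) = 0.285 × 1.562 × 1.408 = 0.6268
  σ(Q2,Q3) = 0.566 × 1.337 × 1.411 = 1.0678
  σ(Q2,Q4) = 0.348 × 1.337 × 1.408 = 0.6551
  σ(Q3,Q4) = 0.580 × 1.411 × 1.408 = 1.1523
σ²_T = Σσ²ᵢ + 2·Σσ_ij = 8.2008 + 2 × 4.5147 = 17.2302
α = (4/3)·(1 − 8.2008/17.2302) = 0.70

α = 0.70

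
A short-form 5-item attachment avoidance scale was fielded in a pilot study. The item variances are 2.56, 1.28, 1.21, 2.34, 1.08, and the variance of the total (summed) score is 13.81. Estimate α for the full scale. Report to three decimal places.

Σσ²ᵢ = 2.56 + 1.28 + 1.21 + 2.34 + 1.08 = 8.47
α = (k/(k−1))·(1 − Σσ²ᵢ/total variance) = (5/4)·(1 − 8.47/13.81) = 0.483

α = 0.483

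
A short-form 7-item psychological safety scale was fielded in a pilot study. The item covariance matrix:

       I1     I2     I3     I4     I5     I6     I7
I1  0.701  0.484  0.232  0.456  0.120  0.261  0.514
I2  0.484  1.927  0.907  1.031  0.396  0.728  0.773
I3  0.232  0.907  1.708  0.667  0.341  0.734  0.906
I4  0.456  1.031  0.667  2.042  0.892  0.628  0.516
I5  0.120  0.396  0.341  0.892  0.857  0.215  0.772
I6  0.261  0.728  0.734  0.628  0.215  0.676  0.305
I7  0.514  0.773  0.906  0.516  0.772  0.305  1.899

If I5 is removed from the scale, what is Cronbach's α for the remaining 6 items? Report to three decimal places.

Remaining items: I1, I2, I3, I4, I6, I7 (k = 6).
Σσᵢ² = 0.701 + 1.927 + 1.708 + 2.042 + 0.676 + 1.899 = 8.953
Var(T) = 8.953 + 2 × 9.142 = 27.237
α (item deleted) = (6/5)·(1 − 8.953/27.237) = 0.806

α = 0.806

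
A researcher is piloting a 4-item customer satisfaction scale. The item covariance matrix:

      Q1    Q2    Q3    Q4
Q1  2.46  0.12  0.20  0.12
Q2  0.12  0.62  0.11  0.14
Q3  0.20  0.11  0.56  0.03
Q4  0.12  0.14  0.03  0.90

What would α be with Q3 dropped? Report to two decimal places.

α = 0.24

Remaining items: Q1, Q2, Q4 (k = 3).
Σσᵢ² = 2.46 + 0.62 + 0.90 = 3.98
Var(T) = 3.98 + 2 × 0.38 = 4.74
α (item deleted) = (3/2)·(1 − 3.98/4.74) = 0.24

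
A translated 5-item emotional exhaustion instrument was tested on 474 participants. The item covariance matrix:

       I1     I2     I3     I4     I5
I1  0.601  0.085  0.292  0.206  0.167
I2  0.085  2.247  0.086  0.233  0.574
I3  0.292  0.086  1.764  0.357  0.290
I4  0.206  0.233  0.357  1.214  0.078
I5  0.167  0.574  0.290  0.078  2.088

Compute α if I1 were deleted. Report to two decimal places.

α = 0.41

Remaining items: I2, I3, I4, I5 (k = 4).
Σσᵢ² = 2.247 + 1.764 + 1.214 + 2.088 = 7.313
Var(T) = 7.313 + 2 × 1.618 = 10.549
α (item deleted) = (4/3)·(1 − 7.313/10.549) = 0.41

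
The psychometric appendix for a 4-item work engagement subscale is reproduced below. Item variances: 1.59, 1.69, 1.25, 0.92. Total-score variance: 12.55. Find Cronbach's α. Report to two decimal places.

α = 0.75

ΣVar(i) = 1.59 + 1.69 + 1.25 + 0.92 = 5.45
α = (k/(k−1))·(1 − ΣVar(i)/total variance) = (4/3)·(1 − 5.45/12.55) = 0.75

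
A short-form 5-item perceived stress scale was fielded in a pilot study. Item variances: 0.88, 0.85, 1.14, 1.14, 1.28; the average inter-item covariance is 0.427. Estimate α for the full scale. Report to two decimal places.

α = 0.77

Σσ²ᵢ = 0.88 + 0.85 + 1.14 + 1.14 + 1.28 = 5.29
Sum of the 10 distinct covariances = 10 × 0.427 = 4.270
total variance = Σσ²ᵢ + 2·Σcov = 5.29 + 2 × 4.270 = 13.830
α = (5/4)·(1 − 5.29/13.830) = 0.77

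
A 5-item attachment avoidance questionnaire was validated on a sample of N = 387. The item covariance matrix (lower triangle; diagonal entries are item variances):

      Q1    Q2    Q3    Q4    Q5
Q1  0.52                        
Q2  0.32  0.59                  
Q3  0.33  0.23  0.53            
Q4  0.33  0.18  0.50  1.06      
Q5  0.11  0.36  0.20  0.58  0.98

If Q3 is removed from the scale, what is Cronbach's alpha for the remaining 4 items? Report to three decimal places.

Cronbach's alpha = 0.726

Remaining items: Q1, Q2, Q4, Q5 (k = 4).
Σσ²ᵢ = 0.52 + 0.59 + 1.06 + 0.98 = 3.15
σ²_T = 3.15 + 2 × 1.88 = 6.91
α (item deleted) = (4/3)·(1 − 3.15/6.91) = 0.726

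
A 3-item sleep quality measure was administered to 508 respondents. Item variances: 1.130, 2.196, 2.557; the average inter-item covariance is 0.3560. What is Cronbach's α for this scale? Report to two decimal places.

sum of item variances = 1.130 + 2.196 + 2.557 = 5.883
Sum of the 3 distinct covariances = 3 × 0.3560 = 1.0680
σ²_total = sum of item variances + 2·Σcov = 5.883 + 2 × 1.0680 = 8.0190
α = (3/2)·(1 − 5.883/8.0190) = 0.40

α = 0.40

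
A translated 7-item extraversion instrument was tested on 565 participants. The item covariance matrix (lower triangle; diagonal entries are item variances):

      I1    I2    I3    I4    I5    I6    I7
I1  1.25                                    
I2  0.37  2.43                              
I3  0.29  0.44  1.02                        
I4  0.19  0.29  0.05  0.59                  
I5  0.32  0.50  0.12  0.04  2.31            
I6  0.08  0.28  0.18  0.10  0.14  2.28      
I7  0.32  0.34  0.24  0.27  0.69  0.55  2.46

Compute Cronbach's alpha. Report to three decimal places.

ΣVar(i) = 1.25 + 2.43 + 1.02 + 0.59 + 2.31 + 2.28 + 2.46 = 12.34
Sum of the distinct covariances = 5.80
total variance = 12.34 + 2 × 5.80 = 23.94
α = (k/(k−1))·(1 − ΣVar(i)/total variance) = (7/6)·(1 − 12.34/23.94) = 0.565

α = 0.565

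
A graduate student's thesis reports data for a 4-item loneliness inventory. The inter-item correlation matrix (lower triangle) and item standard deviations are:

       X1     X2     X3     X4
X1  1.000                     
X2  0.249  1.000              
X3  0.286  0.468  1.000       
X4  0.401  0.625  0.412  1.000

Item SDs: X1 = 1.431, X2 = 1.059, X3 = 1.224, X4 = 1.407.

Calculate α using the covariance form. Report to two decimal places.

Σσ²ᵢ = 1.431² + 1.059² + 1.224² + 1.407² = 6.6471
Covariances σ_ij = r_ij · s_i · s_j:
  σ(X1,X2) = 0.249 × 1.431 × 1.059 = 0.3773
  σ(X1,X3) = 0.286 × 1.431 × 1.224 = 0.5009
  σ(X1,X4) = 0.401 × 1.431 × 1.407 = 0.8074
  σ(X2,X3) = 0.468 × 1.059 × 1.224 = 0.6066
  σ(X2,X4) = 0.625 × 1.059 × 1.407 = 0.9313
  σ(X3,X4) = 0.412 × 1.224 × 1.407 = 0.7095
σ²_T = Σσ²ᵢ + 2·Σσ_ij = 6.6471 + 2 × 3.9330 = 14.5131
α = (4/3)·(1 − 6.6471/14.5131) = 0.72

α = 0.72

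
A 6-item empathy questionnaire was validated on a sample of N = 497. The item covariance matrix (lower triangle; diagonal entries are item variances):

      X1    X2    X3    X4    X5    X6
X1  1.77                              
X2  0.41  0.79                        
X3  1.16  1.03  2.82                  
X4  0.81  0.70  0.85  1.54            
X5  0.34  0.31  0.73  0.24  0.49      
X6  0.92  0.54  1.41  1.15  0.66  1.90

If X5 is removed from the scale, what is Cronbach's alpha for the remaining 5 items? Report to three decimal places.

Cronbach's alpha = 0.838

Remaining items: X1, X2, X3, X4, X6 (k = 5).
ΣVar(i) = 1.77 + 0.79 + 2.82 + 1.54 + 1.90 = 8.82
Var(T) = 8.82 + 2 × 8.98 = 26.78
α (item deleted) = (5/4)·(1 − 8.82/26.78) = 0.838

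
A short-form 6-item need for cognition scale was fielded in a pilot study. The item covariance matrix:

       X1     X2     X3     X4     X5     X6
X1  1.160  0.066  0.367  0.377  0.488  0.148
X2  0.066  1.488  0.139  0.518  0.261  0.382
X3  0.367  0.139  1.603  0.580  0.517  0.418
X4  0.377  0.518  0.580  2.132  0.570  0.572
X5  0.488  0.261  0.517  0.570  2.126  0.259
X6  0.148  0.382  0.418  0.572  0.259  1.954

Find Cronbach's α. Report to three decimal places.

α = 0.624

Σσ²ᵢ = 1.160 + 1.488 + 1.603 + 2.132 + 2.126 + 1.954 = 10.463
Sum of the distinct covariances = 5.662
σ²_total = 10.463 + 2 × 5.662 = 21.787
α = (k/(k−1))·(1 − Σσ²ᵢ/σ²_total) = (6/5)·(1 − 10.463/21.787) = 0.624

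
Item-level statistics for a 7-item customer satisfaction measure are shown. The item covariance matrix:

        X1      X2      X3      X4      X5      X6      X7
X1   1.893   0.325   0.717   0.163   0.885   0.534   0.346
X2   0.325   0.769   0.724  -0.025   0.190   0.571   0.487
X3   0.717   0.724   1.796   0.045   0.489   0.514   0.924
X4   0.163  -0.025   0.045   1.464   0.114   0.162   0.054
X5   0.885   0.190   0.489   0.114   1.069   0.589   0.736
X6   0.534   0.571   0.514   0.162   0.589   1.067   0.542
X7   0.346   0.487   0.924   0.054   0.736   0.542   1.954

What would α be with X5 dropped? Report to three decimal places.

Remaining items: X1, X2, X3, X4, X6, X7 (k = 6).
sum of item variances = 1.893 + 0.769 + 1.796 + 1.464 + 1.067 + 1.954 = 8.943
Var(T) = 8.943 + 2 × 6.083 = 21.109
α (item deleted) = (6/5)·(1 − 8.943/21.109) = 0.692

α = 0.692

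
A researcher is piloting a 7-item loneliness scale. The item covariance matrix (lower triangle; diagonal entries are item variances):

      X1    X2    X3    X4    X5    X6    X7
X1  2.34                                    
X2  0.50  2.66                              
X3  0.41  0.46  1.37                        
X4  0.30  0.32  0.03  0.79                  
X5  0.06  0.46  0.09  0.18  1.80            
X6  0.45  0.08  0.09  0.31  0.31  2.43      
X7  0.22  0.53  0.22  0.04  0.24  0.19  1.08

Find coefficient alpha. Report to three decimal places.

coefficient alpha = 0.546

Σσ²ᵢ = 2.34 + 2.66 + 1.37 + 0.79 + 1.80 + 2.43 + 1.08 = 12.47
Sum of off-diagonal covariances = 5.49
σ²_T = 12.47 + 2 × 5.49 = 23.45
α = (k/(k−1))·(1 − Σσ²ᵢ/σ²_T) = (7/6)·(1 − 12.47/23.45) = 0.546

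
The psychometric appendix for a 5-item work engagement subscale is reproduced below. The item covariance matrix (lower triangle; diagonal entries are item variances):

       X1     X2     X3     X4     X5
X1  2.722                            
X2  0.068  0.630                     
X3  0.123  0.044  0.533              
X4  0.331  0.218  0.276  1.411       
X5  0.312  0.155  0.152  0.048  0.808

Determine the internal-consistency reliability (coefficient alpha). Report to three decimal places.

Σσ²ᵢ = 2.722 + 0.630 + 0.533 + 1.411 + 0.808 = 6.104
Sum of off-diagonal covariances = 1.727
σ²_total = 6.104 + 2 × 1.727 = 9.558
α = (k/(k−1))·(1 − Σσ²ᵢ/σ²_total) = (5/4)·(1 − 6.104/9.558) = 0.452

coefficient alpha = 0.452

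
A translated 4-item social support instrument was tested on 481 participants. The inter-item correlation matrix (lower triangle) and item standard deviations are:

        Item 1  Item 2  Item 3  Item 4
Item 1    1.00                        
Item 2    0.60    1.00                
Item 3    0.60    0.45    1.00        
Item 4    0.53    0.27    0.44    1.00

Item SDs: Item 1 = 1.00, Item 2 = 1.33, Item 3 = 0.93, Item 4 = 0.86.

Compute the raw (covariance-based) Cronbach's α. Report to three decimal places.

Σσ²ᵢ = 1.00² + 1.33² + 0.93² + 0.86² = 4.3734
Covariances σ_ij = r_ij · s_i · s_j:
  σ(Item 1,Item 2) = 0.60 × 1.00 × 1.33 = 0.7980
  σ(Item 1,Item 3) = 0.60 × 1.00 × 0.93 = 0.5580
  σ(Item 1,Item 4) = 0.53 × 1.00 × 0.86 = 0.4558
  σ(Item 2,Item 3) = 0.45 × 1.33 × 0.93 = 0.5566
  σ(Item 2,Item 4) = 0.27 × 1.33 × 0.86 = 0.3088
  σ(Item 3,Item 4) = 0.44 × 0.93 × 0.86 = 0.3519
σ²_T = Σσ²ᵢ + 2·Σσ_ij = 4.3734 + 2 × 3.0291 = 10.4316
α = (4/3)·(1 − 4.3734/10.4316) = 0.774

α = 0.774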